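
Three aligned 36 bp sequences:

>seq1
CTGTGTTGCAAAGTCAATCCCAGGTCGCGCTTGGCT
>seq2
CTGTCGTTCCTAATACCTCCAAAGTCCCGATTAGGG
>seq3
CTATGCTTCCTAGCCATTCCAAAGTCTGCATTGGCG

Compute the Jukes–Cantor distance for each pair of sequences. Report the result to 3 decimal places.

d(seq1,seq2) = 0.673, d(seq1,seq3) = 0.548, d(seq2,seq3) = 0.493

seq1–seq2: 16/36 sites differ → p ≈ 0.444444, d = −0.75 ln(1 − 0.592592) = 0.673455 ≈ 0.673.
seq1–seq3: 14/36 sites differ → p ≈ 0.388889, d = −0.75 ln(1 − 0.518519) = 0.548166 ≈ 0.548.
seq2–seq3: 13/36 sites differ → p ≈ 0.361111, d = −0.75 ln(1 − 0.481481) = 0.492584 ≈ 0.493.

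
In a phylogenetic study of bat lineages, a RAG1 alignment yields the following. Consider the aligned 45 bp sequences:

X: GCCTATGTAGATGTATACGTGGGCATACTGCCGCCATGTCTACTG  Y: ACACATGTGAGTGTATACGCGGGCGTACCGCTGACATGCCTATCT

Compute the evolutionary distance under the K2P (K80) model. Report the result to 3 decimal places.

Of 45 sites, 12 differences are transitions and 3 are transversions, so P = 12/45 ≈ 0.266667 and Q = 3/45 ≈ 0.066667.
Under the Kimura two-parameter model, d = −½ ln(1 − 2P − Q) − ¼ ln(1 − 2Q).
1 − 2P − Q = 0.399999, giving −½ ln(0.399999) = 0.458147.
1 − 2Q = 0.866666, giving −¼ ln(0.866666) = 0.035775.
d = 0.458147 + 0.035775 = 0.493922.

0.494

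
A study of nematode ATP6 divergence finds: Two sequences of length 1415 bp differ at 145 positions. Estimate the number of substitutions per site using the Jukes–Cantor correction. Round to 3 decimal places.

p = 145/1415 ≈ 0.102473.
d = −(3/4) ln(1 − 4p/3) = −0.75 ln(1 − 0.136631) = −0.75 ln(0.863369)
  = −0.75 × (-0.146913) = 0.110185 substitutions/site.

0.110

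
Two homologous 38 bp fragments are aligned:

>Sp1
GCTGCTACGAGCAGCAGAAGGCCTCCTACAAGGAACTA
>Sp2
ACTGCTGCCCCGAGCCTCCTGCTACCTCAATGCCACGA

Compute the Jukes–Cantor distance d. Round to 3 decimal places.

0.824

The sequences differ at 19 of 38 sites, so p = 19/38 = 0.5.
d = −(3/4) ln(1 − 4p/3) = −0.75 ln(1 − 0.666667) = −0.75 ln(0.333333)
  = −0.75 × (-1.098613) = 0.823960 substitutions/site.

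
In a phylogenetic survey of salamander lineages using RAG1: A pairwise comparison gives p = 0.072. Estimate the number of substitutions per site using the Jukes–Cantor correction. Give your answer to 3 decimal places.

0.076

d = −(3/4) ln(1 − 4p/3) = −0.75 ln(1 − 0.096) = −0.75 ln(0.904)
  = −0.75 × (-0.100926) = 0.075695 substitutions/site.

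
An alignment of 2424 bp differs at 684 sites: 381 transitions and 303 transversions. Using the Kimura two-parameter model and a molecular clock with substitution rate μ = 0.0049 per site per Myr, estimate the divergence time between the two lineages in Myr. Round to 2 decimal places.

P = 381/2424 ≈ 0.157178 and Q = 303/2424 = 0.125.
Under the Kimura two-parameter model, d = −½ ln(1 − 2P − Q) − ¼ ln(1 − 2Q).
1 − 2P − Q = 0.560644, giving −½ ln(0.560644) = 0.289335.
1 − 2Q = 0.75, giving −¼ ln(0.75) = 0.071921.
d = 0.289335 + 0.071921 = 0.361256.
Under a molecular clock d = 2μt, so t = d/(2μ) = 0.361256 / (2 × 0.0049) = 36.86 Myr.

36.86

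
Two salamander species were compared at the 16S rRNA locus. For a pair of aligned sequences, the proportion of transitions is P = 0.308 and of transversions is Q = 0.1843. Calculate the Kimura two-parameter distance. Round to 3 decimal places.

Under the Kimura two-parameter model, d = −½ ln(1 − 2P − Q) − ¼ ln(1 − 2Q).
1 − 2P − Q = 0.1997, giving −½ ln(0.1997) = 0.805470.
1 − 2Q = 0.6314, giving −¼ ln(0.6314) = 0.114954.
d = 0.805470 + 0.114954 = 0.920424.

0.920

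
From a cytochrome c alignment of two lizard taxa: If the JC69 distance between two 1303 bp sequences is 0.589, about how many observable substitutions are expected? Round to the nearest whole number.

532

Invert JC69: p = (3/4)(1 − e^(−4d/3)) = 0.75 × (1 − e^(-0.785333)) = 0.75 × (1 − 0.455968) = 0.408024.
Expected differing sites = pL ≈ 0.408024 × 1303 = 531.655272 ≈ 532.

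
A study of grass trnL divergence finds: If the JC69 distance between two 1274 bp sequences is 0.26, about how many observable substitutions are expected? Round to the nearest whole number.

Invert JC69: p = (3/4)(1 − e^(−4d/3)) = 0.75 × (1 − e^(-0.346667)) = 0.75 × (1 − 0.707041) = 0.219719.
Expected differing sites = pL ≈ 0.219719 × 1274 = 279.922006 ≈ 280.

280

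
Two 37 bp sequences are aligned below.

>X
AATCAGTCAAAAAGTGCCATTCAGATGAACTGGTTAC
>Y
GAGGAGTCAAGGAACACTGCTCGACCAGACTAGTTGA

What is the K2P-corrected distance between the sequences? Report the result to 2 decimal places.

1.87

Of 37 sites, 16 differences are transitions and 4 are transversions, so P = 16/37 ≈ 0.432432 and Q = 4/37 ≈ 0.108108.
Under the Kimura two-parameter model, d = −½ ln(1 − 2P − Q) − ¼ ln(1 − 2Q).
1 − 2P − Q = 0.027028, giving −½ ln(0.027028) = 1.805441.
1 − 2Q = 0.783784, giving −¼ ln(0.783784) = 0.060905.
d = 1.805441 + 0.060905 = 1.866346.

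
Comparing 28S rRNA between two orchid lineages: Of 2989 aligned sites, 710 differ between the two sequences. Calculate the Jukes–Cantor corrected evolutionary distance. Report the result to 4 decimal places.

0.2856

p = 710/2989 ≈ 0.237538.
d = −(3/4) ln(1 − 4p/3) = −0.75 ln(1 − 0.316717) = −0.75 ln(0.683283)
  = −0.75 × (-0.380846) = 0.285635 substitutions/site.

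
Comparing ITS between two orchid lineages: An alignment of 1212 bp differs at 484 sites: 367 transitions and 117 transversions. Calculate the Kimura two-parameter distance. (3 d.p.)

0.659

P = 367/1212 ≈ 0.302805 and Q = 117/1212 ≈ 0.096535.
Under the Kimura two-parameter model, d = −½ ln(1 − 2P − Q) − ¼ ln(1 − 2Q).
1 − 2P − Q = 0.297855, giving −½ ln(0.297855) = 0.605574.
1 − 2Q = 0.80693, giving −¼ ln(0.80693) = 0.053630.
d = 0.605574 + 0.053630 = 0.659204.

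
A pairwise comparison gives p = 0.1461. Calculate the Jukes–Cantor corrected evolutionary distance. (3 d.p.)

0.162

d = −(3/4) ln(1 − 4p/3) = −0.75 ln(1 − 0.1948) = −0.75 ln(0.8052)
  = −0.75 × (-0.216665) = 0.162499 substitutions/site.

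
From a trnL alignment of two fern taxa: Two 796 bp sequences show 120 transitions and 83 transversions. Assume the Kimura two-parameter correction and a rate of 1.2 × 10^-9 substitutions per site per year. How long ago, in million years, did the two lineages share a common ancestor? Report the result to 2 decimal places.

P = 120/796 ≈ 0.150754 and Q = 83/796 ≈ 0.104271.
Under the Kimura two-parameter model, d = −½ ln(1 − 2P − Q) − ¼ ln(1 − 2Q).
1 − 2P − Q = 0.594221, giving −½ ln(0.594221) = 0.260252.
1 − 2Q = 0.791458, giving −¼ ln(0.791458) = 0.058470.
d = 0.260252 + 0.058470 = 0.318722.
Under a molecular clock d = 2μt, so t = d/(2μ) = 0.318722 / (2 × 1.2 × 10^-9) = 132.80 million years.

132.80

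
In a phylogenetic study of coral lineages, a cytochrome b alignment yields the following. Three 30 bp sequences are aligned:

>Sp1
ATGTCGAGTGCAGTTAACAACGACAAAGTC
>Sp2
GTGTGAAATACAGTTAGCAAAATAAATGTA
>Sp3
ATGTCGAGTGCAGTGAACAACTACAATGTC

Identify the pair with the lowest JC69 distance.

Sp1 and Sp3

Sp1–Sp2: 12/30 differ, p = 0.400, d = 0.572.
Sp1–Sp3: 3/30 differ, p = 0.100, d = 0.107.
Sp2–Sp3: 12/30 differ, p = 0.400, d = 0.572.
The smallest distance is between Sp1 and Sp3.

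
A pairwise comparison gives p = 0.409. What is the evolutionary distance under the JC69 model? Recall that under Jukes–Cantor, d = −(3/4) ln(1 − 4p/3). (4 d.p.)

0.5911

d = −(3/4) ln(1 − 4p/3) = −0.75 ln(1 − 0.545333) = −0.75 ln(0.454667)
  = −0.75 × (-0.788190) = 0.591143 substitutions/site.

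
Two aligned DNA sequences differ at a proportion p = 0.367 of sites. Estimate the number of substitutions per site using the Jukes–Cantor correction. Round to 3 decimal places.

0.504

d = −(3/4) ln(1 − 4p/3) = −0.75 ln(1 − 0.489333) = −0.75 ln(0.510667)
  = −0.75 × (-0.672038) = 0.504029 substitutions/site.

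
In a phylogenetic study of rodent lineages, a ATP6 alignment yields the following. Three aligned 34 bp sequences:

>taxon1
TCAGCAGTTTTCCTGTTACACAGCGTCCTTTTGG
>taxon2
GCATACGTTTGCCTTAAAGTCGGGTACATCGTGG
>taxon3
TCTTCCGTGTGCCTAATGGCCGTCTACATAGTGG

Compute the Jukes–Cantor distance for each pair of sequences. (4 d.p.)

d(taxon1,taxon2) = 0.8240, d(taxon1,taxon3) = 0.8240, d(taxon2,taxon3) = 0.4234

taxon1–taxon2: 17/34 sites differ → p = 0.5, d = −0.75 ln(1 − 0.666667) = 0.823960 ≈ 0.8240.
taxon1–taxon3: 17/34 sites differ → p = 0.5, d = −0.75 ln(1 − 0.666667) = 0.823960 ≈ 0.8240.
taxon2–taxon3: 11/34 sites differ → p ≈ 0.323529, d = −0.75 ln(1 − 0.431372) = 0.423397 ≈ 0.4234.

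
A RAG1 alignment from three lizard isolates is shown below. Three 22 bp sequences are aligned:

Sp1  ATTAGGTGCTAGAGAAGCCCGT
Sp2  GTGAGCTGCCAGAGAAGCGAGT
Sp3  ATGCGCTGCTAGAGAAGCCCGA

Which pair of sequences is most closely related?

Sp1–Sp2: 6/22 differ, p = 0.273, d = 0.339.
Sp1–Sp3: 4/22 differ, p = 0.182, d = 0.208.
Sp2–Sp3: 6/22 differ, p = 0.273, d = 0.339.
The smallest distance is between Sp1 and Sp3.

Sp1 and Sp3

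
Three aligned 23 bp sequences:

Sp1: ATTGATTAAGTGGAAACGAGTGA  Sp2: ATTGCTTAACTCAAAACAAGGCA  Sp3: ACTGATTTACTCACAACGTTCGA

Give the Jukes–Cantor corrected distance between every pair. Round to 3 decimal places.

d(Sp1,Sp2) = 0.390, d(Sp1,Sp3) = 0.553, d(Sp2,Sp3) = 0.553

Sp1–Sp2: 7/23 sites differ → p ≈ 0.304348, d = −0.75 ln(1 − 0.405797) = 0.390401 ≈ 0.390.
Sp1–Sp3: 9/23 sites differ → p ≈ 0.391304, d = −0.75 ln(1 − 0.521739) = 0.553199 ≈ 0.553.
Sp2–Sp3: 9/23 sites differ → p ≈ 0.391304, d = −0.75 ln(1 − 0.521739) = 0.553199 ≈ 0.553.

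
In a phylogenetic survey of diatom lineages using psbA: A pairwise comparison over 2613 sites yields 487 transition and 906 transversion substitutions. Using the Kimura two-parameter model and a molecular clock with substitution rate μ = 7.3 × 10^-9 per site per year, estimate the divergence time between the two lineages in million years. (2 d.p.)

P = 487/2613 ≈ 0.186376 and Q = 906/2613 ≈ 0.346728.
Under the Kimura two-parameter model, d = −½ ln(1 − 2P − Q) − ¼ ln(1 − 2Q).
1 − 2P − Q = 0.28052, giving −½ ln(0.28052) = 0.635555.
1 − 2Q = 0.306544, giving −¼ ln(0.306544) = 0.295598.
d = 0.635555 + 0.295598 = 0.931153.
Under a molecular clock d = 2μt, so t = d/(2μ) = 0.931153 / (2 × 7.3 × 10^-9) = 63.78 million years.

63.78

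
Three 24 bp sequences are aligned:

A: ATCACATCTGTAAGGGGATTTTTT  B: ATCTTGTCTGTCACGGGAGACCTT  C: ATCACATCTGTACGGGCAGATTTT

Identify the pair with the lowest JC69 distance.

A and C

A–B: 9/24 differ, p = 0.375, d = 0.520.
A–C: 4/24 differ, p = 0.167, d = 0.188.
B–C: 9/24 differ, p = 0.375, d = 0.520.
The smallest distance is between A and C.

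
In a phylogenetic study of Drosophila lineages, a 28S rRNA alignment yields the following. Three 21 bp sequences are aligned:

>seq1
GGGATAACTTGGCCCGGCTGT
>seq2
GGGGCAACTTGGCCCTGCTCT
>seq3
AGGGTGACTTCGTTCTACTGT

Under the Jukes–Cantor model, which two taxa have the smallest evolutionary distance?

seq1 and seq2

seq1–seq2: 4/21 differ, p = 0.190, d = 0.220.
seq1–seq3: 8/21 differ, p = 0.381, d = 0.532.
seq2–seq3: 8/21 differ, p = 0.381, d = 0.532.
The smallest distance is between seq1 and seq2.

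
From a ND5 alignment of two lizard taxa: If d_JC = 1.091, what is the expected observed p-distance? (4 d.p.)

0.5749

p = (3/4)(1 − e^(−4d/3)) = 0.75 × (1 − e^(-1.454667)) = 0.75 × (1 − 0.233478) = 0.574892.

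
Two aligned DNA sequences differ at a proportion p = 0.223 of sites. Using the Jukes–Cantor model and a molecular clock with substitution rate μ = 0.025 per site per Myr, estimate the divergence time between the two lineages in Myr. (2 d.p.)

5.29

d = −(3/4) ln(1 − 4p/3) = −0.75 ln(1 − 0.297333) = −0.75 ln(0.702667)
  = −0.75 × (-0.352872) = 0.264654 substitutions/site.
Under a molecular clock d = 2μt, so t = d/(2μ) = 0.264654 / (2 × 0.025) = 5.29 Myr.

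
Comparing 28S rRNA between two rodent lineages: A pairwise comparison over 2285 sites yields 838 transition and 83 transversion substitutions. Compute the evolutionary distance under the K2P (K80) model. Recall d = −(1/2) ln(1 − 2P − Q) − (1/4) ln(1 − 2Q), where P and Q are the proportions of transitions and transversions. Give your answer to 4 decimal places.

P = 838/2285 ≈ 0.36674 and Q = 83/2285 ≈ 0.036324.
Under the Kimura two-parameter model, d = −½ ln(1 − 2P − Q) − ¼ ln(1 − 2Q).
1 − 2P − Q = 0.230196, giving −½ ln(0.230196) = 0.734412.
1 − 2Q = 0.927352, giving −¼ ln(0.927352) = 0.018856.
d = 0.734412 + 0.018856 = 0.753268.

0.7533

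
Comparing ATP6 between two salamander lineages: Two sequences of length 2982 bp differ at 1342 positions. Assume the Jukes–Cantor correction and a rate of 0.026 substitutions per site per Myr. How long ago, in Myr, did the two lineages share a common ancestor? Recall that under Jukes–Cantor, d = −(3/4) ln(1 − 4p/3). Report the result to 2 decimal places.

p = 1342/2982 ≈ 0.450034.
d = −(3/4) ln(1 − 4p/3) = −0.75 ln(1 − 0.600045) = −0.75 ln(0.399955)
  = −0.75 × (-0.916403) = 0.687302 substitutions/site.
Under a molecular clock d = 2μt, so t = d/(2μ) = 0.687302 / (2 × 0.026) = 13.22 Myr.

13.22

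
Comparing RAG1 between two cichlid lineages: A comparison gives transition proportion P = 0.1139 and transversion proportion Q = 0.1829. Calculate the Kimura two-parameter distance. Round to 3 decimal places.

0.378

Under the Kimura two-parameter model, d = −½ ln(1 − 2P − Q) − ¼ ln(1 − 2Q).
1 − 2P − Q = 0.5893, giving −½ ln(0.5893) = 0.264410.
1 − 2Q = 0.6342, giving −¼ ln(0.6342) = 0.113848.
d = 0.264410 + 0.113848 = 0.378258.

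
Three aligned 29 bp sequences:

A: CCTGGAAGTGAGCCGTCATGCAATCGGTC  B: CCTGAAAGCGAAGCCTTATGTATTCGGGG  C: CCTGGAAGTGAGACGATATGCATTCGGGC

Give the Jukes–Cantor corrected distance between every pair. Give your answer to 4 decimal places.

A–B: 10/29 sites differ → p ≈ 0.344828, d = −0.75 ln(1 − 0.459771) = 0.461822 ≈ 0.4618.
A–C: 5/29 sites differ → p ≈ 0.172414, d = −0.75 ln(1 − 0.229885) = 0.195912 ≈ 0.1959.
B–C: 8/29 sites differ → p ≈ 0.275862, d = −0.75 ln(1 − 0.367816) = 0.343931 ≈ 0.3439.

d(A,B) = 0.4618, d(A,C) = 0.1959, d(B,C) = 0.3439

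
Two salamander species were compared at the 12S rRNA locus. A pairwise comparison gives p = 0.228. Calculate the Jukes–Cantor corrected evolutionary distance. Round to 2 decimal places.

d = −(3/4) ln(1 − 4p/3) = −0.75 ln(1 − 0.304) = −0.75 ln(0.696)
  = −0.75 × (-0.362406) = 0.271805 substitutions/site.

0.27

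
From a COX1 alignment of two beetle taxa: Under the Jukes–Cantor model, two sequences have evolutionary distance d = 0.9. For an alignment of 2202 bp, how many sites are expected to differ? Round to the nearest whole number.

1154

Invert JC69: p = (3/4)(1 − e^(−4d/3)) = 0.75 × (1 − e^(-1.2)) = 0.75 × (1 − 0.301194) = 0.524105.
Expected differing sites = pL ≈ 0.524105 × 2202 = 1154.07921 ≈ 1154.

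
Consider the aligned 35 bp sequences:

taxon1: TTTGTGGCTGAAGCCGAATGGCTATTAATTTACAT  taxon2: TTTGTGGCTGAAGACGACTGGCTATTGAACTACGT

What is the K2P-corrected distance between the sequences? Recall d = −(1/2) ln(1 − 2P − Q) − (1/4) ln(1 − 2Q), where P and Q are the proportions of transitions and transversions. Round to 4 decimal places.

0.1956

Of 35 sites, 3 differences are transitions and 3 are transversions, so P = 3/35 ≈ 0.085714 and Q = 3/35 ≈ 0.085714.
Under the Kimura two-parameter model, d = −½ ln(1 − 2P − Q) − ¼ ln(1 − 2Q).
1 − 2P − Q = 0.742858, giving −½ ln(0.742858) = 0.148625.
1 − 2Q = 0.828572, giving −¼ ln(0.828572) = 0.047013.
d = 0.148625 + 0.047013 = 0.195638.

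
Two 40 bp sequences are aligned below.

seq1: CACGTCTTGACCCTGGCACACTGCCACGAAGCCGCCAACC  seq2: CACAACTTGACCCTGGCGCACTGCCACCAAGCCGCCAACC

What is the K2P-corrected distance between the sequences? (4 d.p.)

Of 40 sites, 2 differences are transitions and 2 are transversions, so P = 2/40 = 0.05 and Q = 2/40 = 0.05.
Under the Kimura two-parameter model, d = −½ ln(1 − 2P − Q) − ¼ ln(1 − 2Q).
1 − 2P − Q = 0.85, giving −½ ln(0.85) = 0.081259.
1 − 2Q = 0.9, giving −¼ ln(0.9) = 0.026340.
d = 0.081259 + 0.026340 = 0.107599.

0.1076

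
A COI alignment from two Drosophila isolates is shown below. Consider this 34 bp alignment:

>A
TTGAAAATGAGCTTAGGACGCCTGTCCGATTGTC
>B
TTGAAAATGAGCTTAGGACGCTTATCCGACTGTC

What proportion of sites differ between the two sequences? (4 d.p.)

0.0882

The sequences differ at 3 of 34 positions (sites 22, 24, 30).
p = 3/34 = 0.088235… ≈ 0.0882 (to 4 d.p.).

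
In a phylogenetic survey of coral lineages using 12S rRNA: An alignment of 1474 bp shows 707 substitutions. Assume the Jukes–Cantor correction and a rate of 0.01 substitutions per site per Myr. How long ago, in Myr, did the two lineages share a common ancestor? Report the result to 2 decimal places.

p = 707/1474 ≈ 0.479647.
d = −(3/4) ln(1 − 4p/3) = −0.75 ln(1 − 0.639529) = −0.75 ln(0.360471)
  = −0.75 × (-1.020344) = 0.765258 substitutions/site.
Under a molecular clock d = 2μt, so t = d/(2μ) = 0.765258 / (2 × 0.01) = 38.26 Myr.

38.26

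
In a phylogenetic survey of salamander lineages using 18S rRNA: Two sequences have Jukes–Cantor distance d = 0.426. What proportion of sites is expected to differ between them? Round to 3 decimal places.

0.325

p = (3/4)(1 − e^(−4d/3)) = 0.75 × (1 − e^(-0.568)) = 0.75 × (1 − 0.566658) = 0.325007.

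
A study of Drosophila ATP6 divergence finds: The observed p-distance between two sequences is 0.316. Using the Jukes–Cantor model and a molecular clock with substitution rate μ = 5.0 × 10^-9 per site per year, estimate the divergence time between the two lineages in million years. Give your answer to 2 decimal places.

d = −(3/4) ln(1 − 4p/3) = −0.75 ln(1 − 0.421333) = −0.75 ln(0.578667)
  = −0.75 × (-0.547028) = 0.410271 substitutions/site.
Under a molecular clock d = 2μt, so t = d/(2μ) = 0.410271 / (2 × 5.0 × 10^-9) = 41.03 million years.

41.03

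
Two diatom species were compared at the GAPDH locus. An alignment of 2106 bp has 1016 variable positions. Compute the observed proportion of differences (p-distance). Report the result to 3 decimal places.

0.482

p = 1016/2106 = 0.482431… ≈ 0.482 (to 3 d.p.).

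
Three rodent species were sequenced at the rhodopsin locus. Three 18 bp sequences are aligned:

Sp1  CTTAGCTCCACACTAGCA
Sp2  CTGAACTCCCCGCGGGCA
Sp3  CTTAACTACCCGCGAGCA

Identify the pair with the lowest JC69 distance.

Sp1–Sp2: 6/18 differ, p = 0.333, d = 0.441.
Sp1–Sp3: 5/18 differ, p = 0.278, d = 0.347.
Sp2–Sp3: 3/18 differ, p = 0.167, d = 0.188.
The smallest distance is between Sp2 and Sp3.

Sp2 and Sp3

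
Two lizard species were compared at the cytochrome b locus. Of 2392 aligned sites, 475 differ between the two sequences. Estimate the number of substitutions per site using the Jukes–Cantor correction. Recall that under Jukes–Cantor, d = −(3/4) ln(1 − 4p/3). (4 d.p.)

0.2307

p = 475/2392 ≈ 0.198579.
d = −(3/4) ln(1 − 4p/3) = −0.75 ln(1 − 0.264772) = −0.75 ln(0.735228)
  = −0.75 × (-0.307575) = 0.230681 substitutions/site.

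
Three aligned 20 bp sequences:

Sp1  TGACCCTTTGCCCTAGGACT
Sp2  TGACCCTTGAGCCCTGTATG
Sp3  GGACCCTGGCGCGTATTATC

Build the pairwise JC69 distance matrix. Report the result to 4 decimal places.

d(Sp1,Sp2) = 0.5716, d(Sp1,Sp3) = 0.8240, d(Sp2,Sp3) = 0.5716

Sp1–Sp2: 8/20 sites differ → p = 0.4, d = −0.75 ln(1 − 0.533333) = 0.571605 ≈ 0.5716.
Sp1–Sp3: 10/20 sites differ → p = 0.5, d = −0.75 ln(1 − 0.666667) = 0.823960 ≈ 0.8240.
Sp2–Sp3: 8/20 sites differ → p = 0.4, d = −0.75 ln(1 − 0.533333) = 0.571605 ≈ 0.5716.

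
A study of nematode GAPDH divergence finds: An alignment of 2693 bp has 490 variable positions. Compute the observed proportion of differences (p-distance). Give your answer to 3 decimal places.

p = 490/2693 = 0.181953… ≈ 0.182 (to 3 d.p.).

0.182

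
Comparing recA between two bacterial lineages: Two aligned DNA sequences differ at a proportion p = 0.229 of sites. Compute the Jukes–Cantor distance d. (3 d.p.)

d = −(3/4) ln(1 − 4p/3) = −0.75 ln(1 − 0.305333) = −0.75 ln(0.694667)
  = −0.75 × (-0.364323) = 0.273242 substitutions/site.

0.273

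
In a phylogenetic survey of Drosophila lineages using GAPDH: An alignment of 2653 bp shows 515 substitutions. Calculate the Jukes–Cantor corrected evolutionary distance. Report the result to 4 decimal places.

0.2246

p = 515/2653 ≈ 0.19412.
d = −(3/4) ln(1 − 4p/3) = −0.75 ln(1 − 0.258827) = −0.75 ln(0.741173)
  = −0.75 × (-0.299521) = 0.224641 substitutions/site.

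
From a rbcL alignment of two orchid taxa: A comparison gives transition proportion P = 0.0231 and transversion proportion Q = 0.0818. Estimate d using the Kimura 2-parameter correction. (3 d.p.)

0.113

Under the Kimura two-parameter model, d = −½ ln(1 − 2P − Q) − ¼ ln(1 − 2Q).
1 − 2P − Q = 0.872, giving −½ ln(0.872) = 0.068483.
1 − 2Q = 0.8364, giving −¼ ln(0.8364) = 0.044662.
d = 0.068483 + 0.044662 = 0.113145.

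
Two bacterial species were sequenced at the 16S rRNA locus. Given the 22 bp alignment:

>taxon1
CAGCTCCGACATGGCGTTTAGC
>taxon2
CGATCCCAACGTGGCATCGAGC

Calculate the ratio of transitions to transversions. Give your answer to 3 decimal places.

Transitions are A↔G and C↔T; transversions are all other mismatches.
Transitions: 8. Transversions: 1.
R = 8/1 = 8.000.

8.000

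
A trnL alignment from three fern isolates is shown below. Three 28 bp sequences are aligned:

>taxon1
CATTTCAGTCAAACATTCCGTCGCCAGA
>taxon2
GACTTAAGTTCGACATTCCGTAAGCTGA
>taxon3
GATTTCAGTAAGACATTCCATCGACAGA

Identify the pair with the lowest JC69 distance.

taxon1 and taxon3

taxon1–taxon2: 10/28 differ, p = 0.357, d = 0.485.
taxon1–taxon3: 5/28 differ, p = 0.179, d = 0.204.
taxon2–taxon3: 9/28 differ, p = 0.321, d = 0.420.
The smallest distance is between taxon1 and taxon3.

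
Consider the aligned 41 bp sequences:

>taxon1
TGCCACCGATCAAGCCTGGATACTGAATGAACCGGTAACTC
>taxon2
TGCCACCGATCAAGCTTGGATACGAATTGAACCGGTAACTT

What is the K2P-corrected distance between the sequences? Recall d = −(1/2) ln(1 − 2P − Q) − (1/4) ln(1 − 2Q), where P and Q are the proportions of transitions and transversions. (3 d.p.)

Of 41 sites, 3 differences are transitions and 2 are transversions, so P = 3/41 ≈ 0.073171 and Q = 2/41 ≈ 0.04878.
Under the Kimura two-parameter model, d = −½ ln(1 − 2P − Q) − ¼ ln(1 − 2Q).
1 − 2P − Q = 0.804878, giving −½ ln(0.804878) = 0.108532.
1 − 2Q = 0.90244, giving −¼ ln(0.90244) = 0.025663.
d = 0.108532 + 0.025663 = 0.134195.

0.134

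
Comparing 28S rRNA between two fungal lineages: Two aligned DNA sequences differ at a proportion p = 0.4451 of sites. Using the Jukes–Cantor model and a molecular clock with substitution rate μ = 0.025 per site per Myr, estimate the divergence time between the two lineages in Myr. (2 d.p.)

13.50

d = −(3/4) ln(1 − 4p/3) = −0.75 ln(1 − 0.593467) = −0.75 ln(0.406533)
  = −0.75 × (-0.900090) = 0.675068 substitutions/site.
Under a molecular clock d = 2μt, so t = d/(2μ) = 0.675068 / (2 × 0.025) = 13.50 Myr.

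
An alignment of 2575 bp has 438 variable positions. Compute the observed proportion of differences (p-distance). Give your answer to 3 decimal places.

p = 438/2575 = 0.170097… ≈ 0.170 (to 3 d.p.).

0.170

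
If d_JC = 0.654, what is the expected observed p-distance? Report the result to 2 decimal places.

0.44

p = (3/4)(1 − e^(−4d/3)) = 0.75 × (1 − e^(-0.872)) = 0.75 × (1 − 0.418114) = 0.436415.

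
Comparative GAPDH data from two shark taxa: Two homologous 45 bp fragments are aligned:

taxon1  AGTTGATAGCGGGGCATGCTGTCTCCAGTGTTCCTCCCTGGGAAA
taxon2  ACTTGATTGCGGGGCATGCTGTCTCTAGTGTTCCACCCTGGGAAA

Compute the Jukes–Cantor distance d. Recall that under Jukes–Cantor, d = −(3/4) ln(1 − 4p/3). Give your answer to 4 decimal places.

0.0946

The sequences differ at 4 of 45 sites (2, 8, 26, 35), so p = 4/45 ≈ 0.088889.
d = −(3/4) ln(1 − 4p/3) = −0.75 ln(1 − 0.118519) = −0.75 ln(0.881481)
  = −0.75 × (-0.126152) = 0.094614 substitutions/site.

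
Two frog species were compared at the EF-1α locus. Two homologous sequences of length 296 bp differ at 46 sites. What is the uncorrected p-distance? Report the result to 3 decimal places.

0.155

p = 46/296 = 0.155405… ≈ 0.155 (to 3 d.p.).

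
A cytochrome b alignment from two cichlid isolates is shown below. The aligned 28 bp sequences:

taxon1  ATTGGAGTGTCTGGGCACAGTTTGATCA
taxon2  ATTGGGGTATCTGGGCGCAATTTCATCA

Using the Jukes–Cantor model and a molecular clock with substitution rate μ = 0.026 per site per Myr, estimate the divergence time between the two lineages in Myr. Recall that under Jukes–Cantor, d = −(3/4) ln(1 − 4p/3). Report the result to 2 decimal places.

3.92

The sequences differ at 5 of 28 sites (6, 9, 17, 20, 24), so p = 5/28 ≈ 0.178571.
d = −(3/4) ln(1 − 4p/3) = −0.75 ln(1 − 0.238095) = −0.75 ln(0.761905)
  = −0.75 × (-0.271933) = 0.203950 substitutions/site.
Under a molecular clock d = 2μt, so t = d/(2μ) = 0.203950 / (2 × 0.026) = 3.92 Myr.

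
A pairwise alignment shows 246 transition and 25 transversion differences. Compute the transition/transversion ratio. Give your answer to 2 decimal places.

R = 246/25 = 9.84.

9.84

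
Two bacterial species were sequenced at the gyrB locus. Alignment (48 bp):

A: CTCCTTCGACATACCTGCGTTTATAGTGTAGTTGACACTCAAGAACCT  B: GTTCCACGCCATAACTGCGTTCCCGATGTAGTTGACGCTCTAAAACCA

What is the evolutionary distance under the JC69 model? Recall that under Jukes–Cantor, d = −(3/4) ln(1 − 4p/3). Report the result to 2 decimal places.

The sequences differ at 15 of 48 sites, so p = 15/48 = 0.3125.
d = −(3/4) ln(1 − 4p/3) = −0.75 ln(1 − 0.416667) = −0.75 ln(0.583333)
  = −0.75 × (-0.538997) = 0.404248 substitutions/site.

0.40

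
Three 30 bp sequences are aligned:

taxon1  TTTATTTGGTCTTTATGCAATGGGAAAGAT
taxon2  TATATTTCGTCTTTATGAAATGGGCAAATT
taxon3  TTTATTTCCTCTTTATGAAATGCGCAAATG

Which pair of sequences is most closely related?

taxon1–taxon2: 6/30 differ, p = 0.200, d = 0.233.
taxon1–taxon3: 8/30 differ, p = 0.267, d = 0.330.
taxon2–taxon3: 4/30 differ, p = 0.133, d = 0.147.
The smallest distance is between taxon2 and taxon3.

taxon2 and taxon3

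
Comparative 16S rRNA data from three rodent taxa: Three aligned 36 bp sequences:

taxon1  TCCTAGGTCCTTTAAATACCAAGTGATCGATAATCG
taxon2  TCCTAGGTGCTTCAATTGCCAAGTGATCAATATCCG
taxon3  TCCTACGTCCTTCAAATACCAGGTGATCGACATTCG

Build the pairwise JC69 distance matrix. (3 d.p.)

taxon1–taxon2: 7/36 sites differ → p ≈ 0.194444, d = −0.75 ln(1 − 0.259259) = 0.225078 ≈ 0.225.
taxon1–taxon3: 5/36 sites differ → p ≈ 0.138889, d = −0.75 ln(1 − 0.185185) = 0.153596 ≈ 0.154.
taxon2–taxon3: 8/36 sites differ → p ≈ 0.222222, d = −0.75 ln(1 − 0.296296) = 0.263548 ≈ 0.264.

d(taxon1,taxon2) = 0.225, d(taxon1,taxon3) = 0.154, d(taxon2,taxon3) = 0.264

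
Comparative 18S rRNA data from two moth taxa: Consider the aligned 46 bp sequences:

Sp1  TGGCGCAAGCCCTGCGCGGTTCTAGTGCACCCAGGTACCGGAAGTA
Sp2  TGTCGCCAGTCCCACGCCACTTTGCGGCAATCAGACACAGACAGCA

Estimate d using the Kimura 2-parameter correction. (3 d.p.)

Of 46 sites, 12 differences are transitions and 8 are transversions, so P = 12/46 ≈ 0.26087 and Q = 8/46 ≈ 0.173913.
Under the Kimura two-parameter model, d = −½ ln(1 − 2P − Q) − ¼ ln(1 − 2Q).
1 − 2P − Q = 0.304347, giving −½ ln(0.304347) = 0.594793.
1 − 2Q = 0.652174, giving −¼ ln(0.652174) = 0.106861.
d = 0.594793 + 0.106861 = 0.701654.

0.702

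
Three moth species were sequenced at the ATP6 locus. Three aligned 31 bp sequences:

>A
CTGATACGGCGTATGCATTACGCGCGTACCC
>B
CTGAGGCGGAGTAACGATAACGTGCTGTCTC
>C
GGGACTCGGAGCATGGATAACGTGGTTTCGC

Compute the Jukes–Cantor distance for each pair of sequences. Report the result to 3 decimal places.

A–B: 12/31 sites differ → p ≈ 0.387097, d = −0.75 ln(1 − 0.516129) = 0.544453 ≈ 0.544.
A–C: 13/31 sites differ → p ≈ 0.419355, d = −0.75 ln(1 − 0.55914) = 0.614271 ≈ 0.614.
B–C: 10/31 sites differ → p ≈ 0.322581, d = −0.75 ln(1 − 0.430108) = 0.421731 ≈ 0.422.

d(A,B) = 0.544, d(A,C) = 0.614, d(B,C) = 0.422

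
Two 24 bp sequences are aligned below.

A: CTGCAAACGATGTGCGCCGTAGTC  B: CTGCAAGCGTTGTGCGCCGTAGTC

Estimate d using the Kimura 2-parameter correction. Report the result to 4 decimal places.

0.0885

Of 24 sites, 1 differences are transitions and 1 are transversions, so P = 1/24 ≈ 0.041667 and Q = 1/24 ≈ 0.041667.
Under the Kimura two-parameter model, d = −½ ln(1 − 2P − Q) − ¼ ln(1 − 2Q).
1 − 2P − Q = 0.874999, giving −½ ln(0.874999) = 0.066766.
1 − 2Q = 0.916666, giving −¼ ln(0.916666) = 0.021753.
d = 0.066766 + 0.021753 = 0.088519.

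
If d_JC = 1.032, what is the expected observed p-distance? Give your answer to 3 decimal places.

p = (3/4)(1 − e^(−4d/3)) = 0.75 × (1 − e^(-1.376)) = 0.75 × (1 − 0.252587) = 0.560560.

0.561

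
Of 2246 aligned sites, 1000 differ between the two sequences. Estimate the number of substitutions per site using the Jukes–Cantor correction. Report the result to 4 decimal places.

0.6754

p = 1000/2246 ≈ 0.445236.
d = −(3/4) ln(1 − 4p/3) = −0.75 ln(1 − 0.593648) = −0.75 ln(0.406352)
  = −0.75 × (-0.900535) = 0.675401 substitutions/site.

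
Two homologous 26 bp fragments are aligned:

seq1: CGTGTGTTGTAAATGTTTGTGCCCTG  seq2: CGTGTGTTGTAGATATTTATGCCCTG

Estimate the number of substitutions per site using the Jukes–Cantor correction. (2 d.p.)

0.13

The sequences differ at 3 of 26 sites (12, 15, 19), so p = 3/26 ≈ 0.115385.
d = −(3/4) ln(1 − 4p/3) = −0.75 ln(1 − 0.153847) = −0.75 ln(0.846153)
  = −0.75 × (-0.167055) = 0.125291 substitutions/site.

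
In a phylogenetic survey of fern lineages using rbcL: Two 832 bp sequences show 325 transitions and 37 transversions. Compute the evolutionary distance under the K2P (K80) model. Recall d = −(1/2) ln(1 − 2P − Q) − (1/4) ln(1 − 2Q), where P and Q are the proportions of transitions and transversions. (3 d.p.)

P = 325/832 = 0.390625 and Q = 37/832 ≈ 0.044471.
Under the Kimura two-parameter model, d = −½ ln(1 − 2P − Q) − ¼ ln(1 − 2Q).
1 − 2P − Q = 0.174279, giving −½ ln(0.174279) = 0.873549.
1 − 2Q = 0.911058, giving −¼ ln(0.911058) = 0.023287.
d = 0.873549 + 0.023287 = 0.896836.

0.897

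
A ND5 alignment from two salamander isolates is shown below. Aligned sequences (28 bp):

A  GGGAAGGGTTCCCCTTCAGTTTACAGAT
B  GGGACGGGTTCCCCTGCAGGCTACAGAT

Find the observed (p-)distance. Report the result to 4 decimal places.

The sequences differ at 4 of 28 positions (sites 5, 16, 20, 21).
p = 4/28 = 0.142857… ≈ 0.1429 (to 4 d.p.).

0.1429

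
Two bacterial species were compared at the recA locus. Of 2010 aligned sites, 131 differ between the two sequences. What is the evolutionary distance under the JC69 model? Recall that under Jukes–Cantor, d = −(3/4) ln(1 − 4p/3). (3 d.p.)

p = 131/2010 ≈ 0.065174.
d = −(3/4) ln(1 − 4p/3) = −0.75 ln(1 − 0.086899) = −0.75 ln(0.913101)
  = −0.75 × (-0.090909) = 0.068182 substitutions/site.

0.068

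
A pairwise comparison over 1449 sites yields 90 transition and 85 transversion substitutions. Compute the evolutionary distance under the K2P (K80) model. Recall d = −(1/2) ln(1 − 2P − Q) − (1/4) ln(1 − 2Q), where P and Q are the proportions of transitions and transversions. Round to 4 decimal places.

P = 90/1449 ≈ 0.062112 and Q = 85/1449 ≈ 0.058661.
Under the Kimura two-parameter model, d = −½ ln(1 − 2P − Q) − ¼ ln(1 − 2Q).
1 − 2P − Q = 0.817115, giving −½ ln(0.817115) = 0.100988.
1 − 2Q = 0.882678, giving −¼ ln(0.882678) = 0.031199.
d = 0.100988 + 0.031199 = 0.132187.

0.1322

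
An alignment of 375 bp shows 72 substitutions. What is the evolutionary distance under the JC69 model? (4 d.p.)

p = 72/375 = 0.192.
d = −(3/4) ln(1 − 4p/3) = −0.75 ln(1 − 0.256) = −0.75 ln(0.744)
  = −0.75 × (-0.295714) = 0.221786 substitutions/site.

0.2218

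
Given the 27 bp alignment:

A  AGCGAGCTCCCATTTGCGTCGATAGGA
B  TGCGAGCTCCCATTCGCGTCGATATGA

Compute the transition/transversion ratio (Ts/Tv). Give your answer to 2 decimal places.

0.50

Transitions are A↔G and C↔T; transversions are all other mismatches.
Transitions: 1. Transversions: 2.
R = 1/2 = 0.50.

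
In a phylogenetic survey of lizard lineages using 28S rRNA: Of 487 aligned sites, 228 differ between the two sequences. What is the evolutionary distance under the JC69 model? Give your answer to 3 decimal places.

p = 228/487 ≈ 0.468172.
d = −(3/4) ln(1 − 4p/3) = −0.75 ln(1 − 0.624229) = −0.75 ln(0.375771)
  = −0.75 × (-0.978775) = 0.734081 substitutions/site.

0.734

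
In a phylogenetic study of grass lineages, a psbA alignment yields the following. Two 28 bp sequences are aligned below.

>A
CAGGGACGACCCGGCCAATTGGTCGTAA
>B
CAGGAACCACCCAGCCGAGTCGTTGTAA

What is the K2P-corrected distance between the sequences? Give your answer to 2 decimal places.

0.31

Of 28 sites, 4 differences are transitions and 3 are transversions, so P = 4/28 ≈ 0.142857 and Q = 3/28 ≈ 0.107143.
Under the Kimura two-parameter model, d = −½ ln(1 − 2P − Q) − ¼ ln(1 − 2Q).
1 − 2P − Q = 0.607143, giving −½ ln(0.607143) = 0.249495.
1 − 2Q = 0.785714, giving −¼ ln(0.785714) = 0.060291.
d = 0.249495 + 0.060291 = 0.309786.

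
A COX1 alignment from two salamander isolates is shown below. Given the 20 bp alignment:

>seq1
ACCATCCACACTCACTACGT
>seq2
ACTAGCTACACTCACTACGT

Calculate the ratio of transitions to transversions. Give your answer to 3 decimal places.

2.000

Transitions are A↔G and C↔T; transversions are all other mismatches.
Transitions: 2. Transversions: 1.
R = 2/1 = 2.000.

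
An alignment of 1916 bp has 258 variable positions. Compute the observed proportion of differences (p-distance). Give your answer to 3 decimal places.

0.135

p = 258/1916 = 0.134655… ≈ 0.135 (to 3 d.p.).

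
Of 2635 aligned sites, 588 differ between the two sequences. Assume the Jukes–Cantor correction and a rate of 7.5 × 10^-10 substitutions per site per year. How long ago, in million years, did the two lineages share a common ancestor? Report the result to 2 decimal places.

p = 588/2635 ≈ 0.22315.
d = −(3/4) ln(1 − 4p/3) = −0.75 ln(1 − 0.297533) = −0.75 ln(0.702467)
  = −0.75 × (-0.353157) = 0.264868 substitutions/site.
Under a molecular clock d = 2μt, so t = d/(2μ) = 0.264868 / (2 × 7.5 × 10^-10) = 176.58 million years.

176.58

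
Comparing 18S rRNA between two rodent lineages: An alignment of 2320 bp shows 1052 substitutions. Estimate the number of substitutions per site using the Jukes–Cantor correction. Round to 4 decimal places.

p = 1052/2320 ≈ 0.453448.
d = −(3/4) ln(1 − 4p/3) = −0.75 ln(1 − 0.604597) = −0.75 ln(0.395403)
  = −0.75 × (-0.927850) = 0.695888 substitutions/site.

0.6959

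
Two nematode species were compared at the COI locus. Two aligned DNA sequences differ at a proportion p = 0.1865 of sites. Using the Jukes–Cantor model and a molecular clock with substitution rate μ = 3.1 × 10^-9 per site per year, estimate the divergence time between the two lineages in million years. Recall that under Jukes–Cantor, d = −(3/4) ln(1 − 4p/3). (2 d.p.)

d = −(3/4) ln(1 − 4p/3) = −0.75 ln(1 − 0.248667) = −0.75 ln(0.751333)
  = −0.75 × (-0.285906) = 0.214430 substitutions/site.
Under a molecular clock d = 2μt, so t = d/(2μ) = 0.214430 / (2 × 3.1 × 10^-9) = 34.59 million years.

34.59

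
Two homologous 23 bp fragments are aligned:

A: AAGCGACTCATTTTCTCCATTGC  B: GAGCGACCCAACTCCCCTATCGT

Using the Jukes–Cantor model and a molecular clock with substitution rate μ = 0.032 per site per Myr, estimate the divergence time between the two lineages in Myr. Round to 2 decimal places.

8.64

The sequences differ at 9 of 23 sites (1, 8, 11, 12, 14, 16, 18, 21, 23), so p = 9/23 ≈ 0.391304.
d = −(3/4) ln(1 − 4p/3) = −0.75 ln(1 − 0.521739) = −0.75 ln(0.478261)
  = −0.75 × (-0.737599) = 0.553199 substitutions/site.
Under a molecular clock d = 2μt, so t = d/(2μ) = 0.553199 / (2 × 0.032) = 8.64 Myr.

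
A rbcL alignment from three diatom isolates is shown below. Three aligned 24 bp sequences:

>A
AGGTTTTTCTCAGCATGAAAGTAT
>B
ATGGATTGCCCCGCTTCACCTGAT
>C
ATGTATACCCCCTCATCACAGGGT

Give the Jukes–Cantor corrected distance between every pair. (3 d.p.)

d(A,B) = 0.824, d(A,C) = 0.708, d(B,C) = 0.441

A–B: 12/24 sites differ → p = 0.5, d = −0.75 ln(1 − 0.666667) = 0.823960 ≈ 0.824.
A–C: 11/24 sites differ → p ≈ 0.458333, d = −0.75 ln(1 − 0.611111) = 0.708346 ≈ 0.708.
B–C: 8/24 sites differ → p ≈ 0.333333, d = −0.75 ln(1 − 0.444444) = 0.440839 ≈ 0.441.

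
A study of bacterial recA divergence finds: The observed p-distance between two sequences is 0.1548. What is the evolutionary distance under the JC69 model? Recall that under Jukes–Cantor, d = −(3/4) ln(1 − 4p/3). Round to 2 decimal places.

d = −(3/4) ln(1 − 4p/3) = −0.75 ln(1 − 0.2064) = −0.75 ln(0.7936)
  = −0.75 × (-0.231176) = 0.173382 substitutions/site.

0.17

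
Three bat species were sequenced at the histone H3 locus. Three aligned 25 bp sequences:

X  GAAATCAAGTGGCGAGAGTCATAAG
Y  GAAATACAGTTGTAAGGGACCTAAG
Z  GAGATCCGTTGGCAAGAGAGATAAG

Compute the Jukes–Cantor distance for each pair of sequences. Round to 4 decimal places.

d(X,Y) = 0.4172, d(X,Z) = 0.3505, d(Y,Z) = 0.4904

X–Y: 8/25 sites differ → p = 0.32, d = −0.75 ln(1 − 0.426667) = 0.417216 ≈ 0.4172.
X–Z: 7/25 sites differ → p = 0.28, d = −0.75 ln(1 − 0.373333) = 0.350505 ≈ 0.3505.
Y–Z: 9/25 sites differ → p = 0.36, d = −0.75 ln(1 − 0.48) = 0.490445 ≈ 0.4904.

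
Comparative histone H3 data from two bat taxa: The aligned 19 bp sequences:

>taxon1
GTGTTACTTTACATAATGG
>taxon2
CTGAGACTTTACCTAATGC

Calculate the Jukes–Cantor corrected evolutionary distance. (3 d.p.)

The sequences differ at 5 of 19 sites (1, 4, 5, 13, 19), so p = 5/19 ≈ 0.263158.
d = −(3/4) ln(1 − 4p/3) = −0.75 ln(1 − 0.350877) = −0.75 ln(0.649123)
  = −0.75 × (-0.432133) = 0.324100 substitutions/site.

0.324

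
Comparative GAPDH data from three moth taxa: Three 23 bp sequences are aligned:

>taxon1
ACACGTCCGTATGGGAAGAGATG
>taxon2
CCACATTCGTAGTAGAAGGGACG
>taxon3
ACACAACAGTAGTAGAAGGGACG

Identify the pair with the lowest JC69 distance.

taxon1–taxon2: 8/23 differ, p = 0.348, d = 0.467.
taxon1–taxon3: 8/23 differ, p = 0.348, d = 0.467.
taxon2–taxon3: 4/23 differ, p = 0.174, d = 0.198.
The smallest distance is between taxon2 and taxon3.

taxon2 and taxon3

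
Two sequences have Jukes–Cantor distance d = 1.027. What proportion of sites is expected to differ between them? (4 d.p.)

p = (3/4)(1 − e^(−4d/3)) = 0.75 × (1 − e^(-1.369333)) = 0.75 × (1 − 0.254277) = 0.559292.

0.5593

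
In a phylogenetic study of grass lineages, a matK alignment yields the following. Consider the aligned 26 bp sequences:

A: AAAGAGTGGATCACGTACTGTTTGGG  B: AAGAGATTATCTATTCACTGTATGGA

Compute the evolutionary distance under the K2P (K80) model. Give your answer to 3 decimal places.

Of 26 sites, 10 differences are transitions and 4 are transversions, so P = 10/26 ≈ 0.384615 and Q = 4/26 ≈ 0.153846.
Under the Kimura two-parameter model, d = −½ ln(1 − 2P − Q) − ¼ ln(1 − 2Q).
1 − 2P − Q = 0.076924, giving −½ ln(0.076924) = 1.282469.
1 − 2Q = 0.692308, giving −¼ ln(0.692308) = 0.091931.
d = 1.282469 + 0.091931 = 1.374400.

1.374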